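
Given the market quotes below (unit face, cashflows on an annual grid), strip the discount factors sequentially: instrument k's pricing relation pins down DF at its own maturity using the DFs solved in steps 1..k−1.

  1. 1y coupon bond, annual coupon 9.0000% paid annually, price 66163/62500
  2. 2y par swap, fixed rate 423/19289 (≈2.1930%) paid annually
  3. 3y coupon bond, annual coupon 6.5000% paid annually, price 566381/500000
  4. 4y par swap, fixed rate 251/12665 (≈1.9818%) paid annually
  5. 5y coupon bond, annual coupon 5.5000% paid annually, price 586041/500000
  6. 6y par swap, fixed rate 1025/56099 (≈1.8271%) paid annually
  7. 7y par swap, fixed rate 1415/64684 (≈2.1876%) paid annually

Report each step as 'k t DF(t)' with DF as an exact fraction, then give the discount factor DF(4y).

step 1 [1y] bond c/1=9/100: DF=(66163/62500 − 9/100·(0))/(1+9/100) = 607/625 ≈ 0.971200
step 2 [2y] swap r/1=423/19289: DF=(1 − 423/19289·(0.971200))/(1+423/19289) = 9577/10000 ≈ 0.957700
step 3 [3y] bond c/1=13/200: DF=(566381/500000 − 13/200·(0.971200+0.957700))/(1+13/200) = 9459/10000 ≈ 0.945900
step 4 [4y] swap r/1=251/12665: DF=(1 − 251/12665·(0.971200+0.957700+0.945900))/(1+251/12665) = 9247/10000 ≈ 0.924700
step 5 [5y] bond c/1=11/200: DF=(586041/500000 − 11/200·(0.971200+0.957700+0.945900+0.924700))/(1+11/200) = 9129/10000 ≈ 0.912900
step 6 [6y] swap r/1=1025/56099: DF=(1 − 1025/56099·(0.971200+0.957700+0.945900+0.924700+0.912900))/(1+1025/56099) = 359/400 ≈ 0.897500
step 7 [7y] swap r/1=1415/64684: DF=(1 − 1415/64684·(0.971200+0.957700+0.945900+0.924700+0.912900+0.897500))/(1+1415/64684) = 1717/2000 ≈ 0.858500

1 1 607/625
2 2 9577/10000
3 3 9459/10000
4 4 9247/10000
5 5 9129/10000
6 6 359/400
7 7 1717/2000
DF(4y) = 9247/10000 ≈ 0.924700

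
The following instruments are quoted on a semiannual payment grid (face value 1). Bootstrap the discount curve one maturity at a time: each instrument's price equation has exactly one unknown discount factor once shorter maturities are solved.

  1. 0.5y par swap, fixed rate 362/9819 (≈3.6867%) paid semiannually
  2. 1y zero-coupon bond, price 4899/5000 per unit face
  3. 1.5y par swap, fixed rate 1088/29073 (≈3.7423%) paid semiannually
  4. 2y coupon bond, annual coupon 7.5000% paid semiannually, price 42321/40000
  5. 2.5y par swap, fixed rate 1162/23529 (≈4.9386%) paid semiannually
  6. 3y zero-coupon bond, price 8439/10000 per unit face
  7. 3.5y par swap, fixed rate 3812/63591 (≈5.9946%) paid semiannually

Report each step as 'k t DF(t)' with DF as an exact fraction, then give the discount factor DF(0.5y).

step 1 [0.5y] swap r/2=181/9819: DF=(1 − 181/9819·(0))/(1+181/9819) = 9819/10000 ≈ 0.981900
step 2 [1y] zero: DF = P = 4899/5000 ≈ 0.979800
step 3 [1.5y] swap r/2=544/29073: DF=(1 − 544/29073·(0.981900+0.979800))/(1+544/29073) = 591/625 ≈ 0.945600
step 4 [2y] bond c/2=3/80: DF=(42321/40000 − 3/80·(0.981900+0.979800+0.945600))/(1+3/80) = 9147/10000 ≈ 0.914700
step 5 [2.5y] swap r/2=581/23529: DF=(1 − 581/23529·(0.981900+0.979800+0.945600+0.914700))/(1+581/23529) = 4419/5000 ≈ 0.883800
step 6 [3y] zero: DF = P = 8439/10000 ≈ 0.843900
step 7 [3.5y] swap r/2=1906/63591: DF=(1 − 1906/63591·(0.981900+0.979800+0.945600+0.914700+0.883800+0.843900))/(1+1906/63591) = 4047/5000 ≈ 0.809400

1 1/2 9819/10000
2 1 4899/5000
3 3/2 591/625
4 2 9147/10000
5 5/2 4419/5000
6 3 8439/10000
7 7/2 4047/5000
DF(0.5y) = 9819/10000 ≈ 0.981900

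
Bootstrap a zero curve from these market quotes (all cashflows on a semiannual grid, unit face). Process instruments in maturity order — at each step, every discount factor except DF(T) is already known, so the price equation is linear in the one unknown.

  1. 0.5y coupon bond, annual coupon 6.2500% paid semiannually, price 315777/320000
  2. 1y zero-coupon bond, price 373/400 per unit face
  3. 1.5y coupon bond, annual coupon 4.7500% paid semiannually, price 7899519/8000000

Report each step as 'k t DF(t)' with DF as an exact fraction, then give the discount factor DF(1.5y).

step 1 [0.5y] bond c/2=1/32: DF=(315777/320000 − 1/32·(0))/(1+1/32) = 9569/10000 ≈ 0.956900
step 2 [1y] zero: DF = P = 373/400 ≈ 0.932500
step 3 [1.5y] bond c/2=19/800: DF=(7899519/8000000 − 19/800·(0.956900+0.932500))/(1+19/800) = 9207/10000 ≈ 0.920700

1 1/2 9569/10000
2 1 373/400
3 3/2 9207/10000
DF(1.5y) = 9207/10000 ≈ 0.920700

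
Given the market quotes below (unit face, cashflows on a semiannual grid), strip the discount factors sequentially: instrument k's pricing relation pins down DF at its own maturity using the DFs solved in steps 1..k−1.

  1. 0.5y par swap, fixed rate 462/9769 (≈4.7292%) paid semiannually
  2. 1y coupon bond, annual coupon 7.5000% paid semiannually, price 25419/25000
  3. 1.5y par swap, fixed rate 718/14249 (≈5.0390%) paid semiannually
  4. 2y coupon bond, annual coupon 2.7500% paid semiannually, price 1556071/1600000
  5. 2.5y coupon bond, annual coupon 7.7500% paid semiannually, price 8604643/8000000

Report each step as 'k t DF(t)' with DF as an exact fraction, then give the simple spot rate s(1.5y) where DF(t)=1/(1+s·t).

step 1 [0.5y] swap r/2=231/9769: DF=(1 − 231/9769·(0))/(1+231/9769) = 9769/10000 ≈ 0.976900
step 2 [1y] bond c/2=3/80: DF=(25419/25000 − 3/80·(0.976900))/(1+3/80) = 9447/10000 ≈ 0.944700
step 3 [1.5y] swap r/2=359/14249: DF=(1 − 359/14249·(0.976900+0.944700))/(1+359/14249) = 4641/5000 ≈ 0.928200
step 4 [2y] bond c/2=11/800: DF=(1556071/1600000 − 11/800·(0.976900+0.944700+0.928200))/(1+11/800) = 9207/10000 ≈ 0.920700
step 5 [2.5y] bond c/2=31/800: DF=(8604643/8000000 − 31/800·(0.976900+0.944700+0.928200+0.920700))/(1+31/800) = 2237/2500 ≈ 0.894800

1 1/2 9769/10000
2 1 9447/10000
3 3/2 4641/5000
4 2 9207/10000
5 5/2 2237/2500
s(1.5y) = (1/(4641/5000) − 1)/(3/2) = 718/13923 ≈ 5.1569%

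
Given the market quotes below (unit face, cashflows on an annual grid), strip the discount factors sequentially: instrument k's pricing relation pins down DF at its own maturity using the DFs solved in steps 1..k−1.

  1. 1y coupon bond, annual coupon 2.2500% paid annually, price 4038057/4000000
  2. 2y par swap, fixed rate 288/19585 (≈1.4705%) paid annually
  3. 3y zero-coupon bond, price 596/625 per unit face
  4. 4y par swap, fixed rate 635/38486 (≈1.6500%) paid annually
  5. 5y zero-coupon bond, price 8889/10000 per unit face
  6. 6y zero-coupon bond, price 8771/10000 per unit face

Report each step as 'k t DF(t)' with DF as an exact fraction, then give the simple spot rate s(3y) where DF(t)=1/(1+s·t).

step 1 [1y] bond c/1=9/400: DF=(4038057/4000000 − 9/400·(0))/(1+9/400) = 9873/10000 ≈ 0.987300
step 2 [2y] swap r/1=288/19585: DF=(1 − 288/19585·(0.987300))/(1+288/19585) = 607/625 ≈ 0.971200
step 3 [3y] zero: DF = P = 596/625 ≈ 0.953600
step 4 [4y] swap r/1=635/38486: DF=(1 − 635/38486·(0.987300+0.971200+0.953600))/(1+635/38486) = 1873/2000 ≈ 0.936500
step 5 [5y] zero: DF = P = 8889/10000 ≈ 0.888900
step 6 [6y] zero: DF = P = 8771/10000 ≈ 0.877100

1 1 9873/10000
2 2 607/625
3 3 596/625
4 4 1873/2000
5 5 8889/10000
6 6 8771/10000
s(3y) = (1/(596/625) − 1)/(3) = 29/1788 ≈ 1.6219%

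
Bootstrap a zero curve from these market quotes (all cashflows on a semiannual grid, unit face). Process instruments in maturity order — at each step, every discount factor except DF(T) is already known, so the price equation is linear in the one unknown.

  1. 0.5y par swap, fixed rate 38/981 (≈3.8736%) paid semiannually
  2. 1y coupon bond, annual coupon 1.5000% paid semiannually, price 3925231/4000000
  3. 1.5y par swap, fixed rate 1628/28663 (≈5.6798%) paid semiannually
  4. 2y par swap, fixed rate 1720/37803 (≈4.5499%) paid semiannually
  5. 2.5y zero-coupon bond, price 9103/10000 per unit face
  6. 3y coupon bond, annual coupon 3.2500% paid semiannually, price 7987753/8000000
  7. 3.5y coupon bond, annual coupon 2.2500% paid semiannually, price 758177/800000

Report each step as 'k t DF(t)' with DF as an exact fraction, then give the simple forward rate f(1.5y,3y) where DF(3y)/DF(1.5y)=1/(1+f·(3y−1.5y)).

1 1/2 981/1000
2 1 9667/10000
3 3/2 4593/5000
4 2 457/500
5 5/2 9103/10000
6 3 363/400
7 7/2 8749/10000
f(1.5y,3y) = ((4593/5000)/(363/400) − 1)/(3/2) = 74/9075 ≈ 0.8154%

step 1 [0.5y] swap r/2=19/981: DF=(1 − 19/981·(0))/(1+19/981) = 981/1000 ≈ 0.981000
step 2 [1y] bond c/2=3/400: DF=(3925231/4000000 − 3/400·(0.981000))/(1+3/400) = 9667/10000 ≈ 0.966700
step 3 [1.5y] swap r/2=814/28663: DF=(1 − 814/28663·(0.981000+0.966700))/(1+814/28663) = 4593/5000 ≈ 0.918600
step 4 [2y] swap r/2=860/37803: DF=(1 − 860/37803·(0.981000+0.966700+0.918600))/(1+860/37803) = 457/500 ≈ 0.914000
step 5 [2.5y] zero: DF = P = 9103/10000 ≈ 0.910300
step 6 [3y] bond c/2=13/800: DF=(7987753/8000000 − 13/800·(0.981000+0.966700+0.918600+0.914000+0.910300))/(1+13/800) = 363/400 ≈ 0.907500
step 7 [3.5y] bond c/2=9/800: DF=(758177/800000 − 9/800·(0.981000+0.966700+0.918600+0.914000+0.910300+0.907500))/(1+9/800) = 8749/10000 ≈ 0.874900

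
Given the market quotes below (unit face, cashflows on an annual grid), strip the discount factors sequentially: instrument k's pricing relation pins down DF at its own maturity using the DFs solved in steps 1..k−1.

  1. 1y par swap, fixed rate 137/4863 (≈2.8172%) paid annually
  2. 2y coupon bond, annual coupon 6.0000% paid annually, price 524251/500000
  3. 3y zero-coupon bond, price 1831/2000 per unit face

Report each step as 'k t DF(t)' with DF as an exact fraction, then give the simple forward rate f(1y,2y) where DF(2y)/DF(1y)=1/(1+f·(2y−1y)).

1 1 4863/5000
2 2 9341/10000
3 3 1831/2000
f(1y,2y) = ((4863/5000)/(9341/10000) − 1)/(1) = 385/9341 ≈ 4.1216%

step 1 [1y] swap r/1=137/4863: DF=(1 − 137/4863·(0))/(1+137/4863) = 4863/5000 ≈ 0.972600
step 2 [2y] bond c/1=3/50: DF=(524251/500000 − 3/50·(0.972600))/(1+3/50) = 9341/10000 ≈ 0.934100
step 3 [3y] zero: DF = P = 1831/2000 ≈ 0.915500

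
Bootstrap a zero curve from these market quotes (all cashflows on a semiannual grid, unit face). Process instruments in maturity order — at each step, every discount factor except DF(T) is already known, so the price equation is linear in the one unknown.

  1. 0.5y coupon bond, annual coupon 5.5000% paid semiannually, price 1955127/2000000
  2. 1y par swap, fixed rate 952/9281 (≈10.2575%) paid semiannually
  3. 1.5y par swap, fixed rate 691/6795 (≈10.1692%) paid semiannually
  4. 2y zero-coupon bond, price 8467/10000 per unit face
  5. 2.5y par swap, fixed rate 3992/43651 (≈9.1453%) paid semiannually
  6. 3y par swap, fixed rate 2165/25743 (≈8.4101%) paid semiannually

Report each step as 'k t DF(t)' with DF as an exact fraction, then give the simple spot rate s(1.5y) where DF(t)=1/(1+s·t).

1 1/2 4757/5000
2 1 1131/1250
3 3/2 4309/5000
4 2 8467/10000
5 5/2 2001/2500
6 3 1567/2000
s(1.5y) = (1/(4309/5000) − 1)/(3/2) = 1382/12927 ≈ 10.6908%

step 1 [0.5y] bond c/2=11/400: DF=(1955127/2000000 − 11/400·(0))/(1+11/400) = 4757/5000 ≈ 0.951400
step 2 [1y] swap r/2=476/9281: DF=(1 − 476/9281·(0.951400))/(1+476/9281) = 1131/1250 ≈ 0.904800
step 3 [1.5y] swap r/2=691/13590: DF=(1 − 691/13590·(0.951400+0.904800))/(1+691/13590) = 4309/5000 ≈ 0.861800
step 4 [2y] zero: DF = P = 8467/10000 ≈ 0.846700
step 5 [2.5y] swap r/2=1996/43651: DF=(1 − 1996/43651·(0.951400+0.904800+0.861800+0.846700))/(1+1996/43651) = 2001/2500 ≈ 0.800400
step 6 [3y] swap r/2=2165/51486: DF=(1 − 2165/51486·(0.951400+0.904800+0.861800+0.846700+0.800400))/(1+2165/51486) = 1567/2000 ≈ 0.783500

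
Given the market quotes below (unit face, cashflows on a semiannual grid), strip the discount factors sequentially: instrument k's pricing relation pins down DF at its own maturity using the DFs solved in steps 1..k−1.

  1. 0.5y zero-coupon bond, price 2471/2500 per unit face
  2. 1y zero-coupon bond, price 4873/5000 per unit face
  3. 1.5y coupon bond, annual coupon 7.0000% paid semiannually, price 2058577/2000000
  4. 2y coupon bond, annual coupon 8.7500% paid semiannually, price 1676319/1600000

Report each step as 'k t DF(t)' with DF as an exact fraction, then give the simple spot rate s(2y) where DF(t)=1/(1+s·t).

step 1 [0.5y] zero: DF = P = 2471/2500 ≈ 0.988400
step 2 [1y] zero: DF = P = 4873/5000 ≈ 0.974600
step 3 [1.5y] bond c/2=7/200: DF=(2058577/2000000 − 7/200·(0.988400+0.974600))/(1+7/200) = 9281/10000 ≈ 0.928100
step 4 [2y] bond c/2=7/160: DF=(1676319/1600000 − 7/160·(0.988400+0.974600+0.928100))/(1+7/160) = 4413/5000 ≈ 0.882600

1 1/2 2471/2500
2 1 4873/5000
3 3/2 9281/10000
4 2 4413/5000
s(2y) = (1/(4413/5000) − 1)/(2) = 587/8826 ≈ 6.6508%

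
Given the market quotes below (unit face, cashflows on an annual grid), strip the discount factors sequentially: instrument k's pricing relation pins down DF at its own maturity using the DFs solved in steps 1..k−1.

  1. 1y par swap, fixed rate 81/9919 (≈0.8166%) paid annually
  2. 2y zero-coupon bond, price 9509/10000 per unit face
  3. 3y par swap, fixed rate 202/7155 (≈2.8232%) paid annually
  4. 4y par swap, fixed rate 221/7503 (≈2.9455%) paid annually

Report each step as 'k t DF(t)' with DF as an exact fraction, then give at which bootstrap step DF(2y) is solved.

1 1 9919/10000
2 2 9509/10000
3 3 1149/1250
4 4 1779/2000
DF(2y) is solved at step 2

step 1 [1y] swap r/1=81/9919: DF=(1 − 81/9919·(0))/(1+81/9919) = 9919/10000 ≈ 0.991900
step 2 [2y] zero: DF = P = 9509/10000 ≈ 0.950900
step 3 [3y] swap r/1=202/7155: DF=(1 − 202/7155·(0.991900+0.950900))/(1+202/7155) = 1149/1250 ≈ 0.919200
step 4 [4y] swap r/1=221/7503: DF=(1 − 221/7503·(0.991900+0.950900+0.919200))/(1+221/7503) = 1779/2000 ≈ 0.889500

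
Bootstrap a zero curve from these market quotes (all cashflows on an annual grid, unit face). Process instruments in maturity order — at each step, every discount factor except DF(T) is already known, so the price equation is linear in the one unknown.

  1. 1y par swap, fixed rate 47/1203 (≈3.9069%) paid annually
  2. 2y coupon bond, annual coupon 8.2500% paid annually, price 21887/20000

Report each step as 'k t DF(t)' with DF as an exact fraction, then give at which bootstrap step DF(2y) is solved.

step 1 [1y] swap r/1=47/1203: DF=(1 − 47/1203·(0))/(1+47/1203) = 1203/1250 ≈ 0.962400
step 2 [2y] bond c/1=33/400: DF=(21887/20000 − 33/400·(0.962400))/(1+33/400) = 586/625 ≈ 0.937600

1 1 1203/1250
2 2 586/625
DF(2y) is solved at step 2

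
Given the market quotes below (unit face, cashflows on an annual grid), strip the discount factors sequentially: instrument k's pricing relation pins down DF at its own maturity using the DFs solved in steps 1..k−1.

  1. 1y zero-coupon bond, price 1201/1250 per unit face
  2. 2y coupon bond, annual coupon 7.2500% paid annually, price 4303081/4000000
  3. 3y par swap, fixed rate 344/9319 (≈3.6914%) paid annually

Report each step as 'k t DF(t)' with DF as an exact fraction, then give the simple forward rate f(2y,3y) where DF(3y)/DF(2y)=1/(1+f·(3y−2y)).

step 1 [1y] zero: DF = P = 1201/1250 ≈ 0.960800
step 2 [2y] bond c/1=29/400: DF=(4303081/4000000 − 29/400·(0.960800))/(1+29/400) = 9381/10000 ≈ 0.938100
step 3 [3y] swap r/1=344/9319: DF=(1 − 344/9319·(0.960800+0.938100))/(1+344/9319) = 1121/1250 ≈ 0.896800

1 1 1201/1250
2 2 9381/10000
3 3 1121/1250
f(2y,3y) = ((9381/10000)/(1121/1250) − 1)/(1) = 7/152 ≈ 4.6053%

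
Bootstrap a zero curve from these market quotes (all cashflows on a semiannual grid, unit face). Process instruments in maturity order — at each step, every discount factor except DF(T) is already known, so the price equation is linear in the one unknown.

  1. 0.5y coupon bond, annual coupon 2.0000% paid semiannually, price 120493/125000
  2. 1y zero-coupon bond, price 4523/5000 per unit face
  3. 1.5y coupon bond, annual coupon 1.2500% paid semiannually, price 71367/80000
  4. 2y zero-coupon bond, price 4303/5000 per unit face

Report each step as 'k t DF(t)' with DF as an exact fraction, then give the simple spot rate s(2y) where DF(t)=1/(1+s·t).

1 1/2 1193/1250
2 1 4523/5000
3 3/2 7/8
4 2 4303/5000
s(2y) = (1/(4303/5000) − 1)/(2) = 697/8606 ≈ 8.0990%

step 1 [0.5y] bond c/2=1/100: DF=(120493/125000 − 1/100·(0))/(1+1/100) = 1193/1250 ≈ 0.954400
step 2 [1y] zero: DF = P = 4523/5000 ≈ 0.904600
step 3 [1.5y] bond c/2=1/160: DF=(71367/80000 − 1/160·(0.954400+0.904600))/(1+1/160) = 7/8 ≈ 0.875000
step 4 [2y] zero: DF = P = 4303/5000 ≈ 0.860600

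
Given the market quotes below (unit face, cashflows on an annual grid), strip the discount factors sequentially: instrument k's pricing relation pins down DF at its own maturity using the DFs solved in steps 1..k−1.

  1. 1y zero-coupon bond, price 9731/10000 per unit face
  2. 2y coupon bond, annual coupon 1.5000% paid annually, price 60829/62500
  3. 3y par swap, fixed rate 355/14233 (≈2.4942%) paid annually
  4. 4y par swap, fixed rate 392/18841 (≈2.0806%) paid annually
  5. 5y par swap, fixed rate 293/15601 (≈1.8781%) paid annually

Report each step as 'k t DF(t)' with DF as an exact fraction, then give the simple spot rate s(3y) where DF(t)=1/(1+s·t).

1 1 9731/10000
2 2 1889/2000
3 3 929/1000
4 4 576/625
5 5 9121/10000
s(3y) = (1/(929/1000) − 1)/(3) = 71/2787 ≈ 2.5475%

step 1 [1y] zero: DF = P = 9731/10000 ≈ 0.973100
step 2 [2y] bond c/1=3/200: DF=(60829/62500 − 3/200·(0.973100))/(1+3/200) = 1889/2000 ≈ 0.944500
step 3 [3y] swap r/1=355/14233: DF=(1 − 355/14233·(0.973100+0.944500))/(1+355/14233) = 929/1000 ≈ 0.929000
step 4 [4y] swap r/1=392/18841: DF=(1 − 392/18841·(0.973100+0.944500+0.929000))/(1+392/18841) = 576/625 ≈ 0.921600
step 5 [5y] swap r/1=293/15601: DF=(1 − 293/15601·(0.973100+0.944500+0.929000+0.921600))/(1+293/15601) = 9121/10000 ≈ 0.912100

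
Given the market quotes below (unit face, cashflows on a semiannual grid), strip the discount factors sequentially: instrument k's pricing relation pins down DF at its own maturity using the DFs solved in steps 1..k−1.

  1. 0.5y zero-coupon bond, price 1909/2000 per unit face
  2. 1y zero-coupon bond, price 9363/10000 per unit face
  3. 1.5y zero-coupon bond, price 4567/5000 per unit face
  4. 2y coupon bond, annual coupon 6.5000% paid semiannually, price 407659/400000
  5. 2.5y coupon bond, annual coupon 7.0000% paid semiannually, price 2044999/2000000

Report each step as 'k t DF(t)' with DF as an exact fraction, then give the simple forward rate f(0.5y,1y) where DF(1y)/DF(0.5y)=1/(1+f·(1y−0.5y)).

1 1/2 1909/2000
2 1 9363/10000
3 3/2 4567/5000
4 2 2247/2500
5 5/2 8627/10000
f(0.5y,1y) = ((1909/2000)/(9363/10000) − 1)/(1/2) = 364/9363 ≈ 3.8876%

step 1 [0.5y] zero: DF = P = 1909/2000 ≈ 0.954500
step 2 [1y] zero: DF = P = 9363/10000 ≈ 0.936300
step 3 [1.5y] zero: DF = P = 4567/5000 ≈ 0.913400
step 4 [2y] bond c/2=13/400: DF=(407659/400000 − 13/400·(0.954500+0.936300+0.913400))/(1+13/400) = 2247/2500 ≈ 0.898800
step 5 [2.5y] bond c/2=7/200: DF=(2044999/2000000 − 7/200·(0.954500+0.936300+0.913400+0.898800))/(1+7/200) = 8627/10000 ≈ 0.862700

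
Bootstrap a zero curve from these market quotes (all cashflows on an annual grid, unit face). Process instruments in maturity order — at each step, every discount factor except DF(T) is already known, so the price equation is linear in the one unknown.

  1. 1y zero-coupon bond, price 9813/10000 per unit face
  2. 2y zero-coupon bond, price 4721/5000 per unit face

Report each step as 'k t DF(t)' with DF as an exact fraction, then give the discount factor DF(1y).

step 1 [1y] zero: DF = P = 9813/10000 ≈ 0.981300
step 2 [2y] zero: DF = P = 4721/5000 ≈ 0.944200

1 1 9813/10000
2 2 4721/5000
DF(1y) = 9813/10000 ≈ 0.981300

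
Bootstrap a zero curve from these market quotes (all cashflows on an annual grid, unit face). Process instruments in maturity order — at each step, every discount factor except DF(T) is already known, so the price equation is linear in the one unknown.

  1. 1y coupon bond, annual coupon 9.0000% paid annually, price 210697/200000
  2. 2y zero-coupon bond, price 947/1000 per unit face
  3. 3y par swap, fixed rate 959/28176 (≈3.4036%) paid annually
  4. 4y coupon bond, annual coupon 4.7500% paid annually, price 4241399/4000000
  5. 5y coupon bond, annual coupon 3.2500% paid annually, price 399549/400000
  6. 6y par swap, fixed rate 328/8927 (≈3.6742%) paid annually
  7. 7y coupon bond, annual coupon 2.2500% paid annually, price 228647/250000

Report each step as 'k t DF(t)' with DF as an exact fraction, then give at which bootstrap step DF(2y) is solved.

1 1 1933/2000
2 2 947/1000
3 3 9041/10000
4 4 1769/2000
5 5 8509/10000
6 6 502/625
7 7 3883/5000
DF(2y) is solved at step 2

step 1 [1y] bond c/1=9/100: DF=(210697/200000 − 9/100·(0))/(1+9/100) = 1933/2000 ≈ 0.966500
step 2 [2y] zero: DF = P = 947/1000 ≈ 0.947000
step 3 [3y] swap r/1=959/28176: DF=(1 − 959/28176·(0.966500+0.947000))/(1+959/28176) = 9041/10000 ≈ 0.904100
step 4 [4y] bond c/1=19/400: DF=(4241399/4000000 − 19/400·(0.966500+0.947000+0.904100))/(1+19/400) = 1769/2000 ≈ 0.884500
step 5 [5y] bond c/1=13/400: DF=(399549/400000 − 13/400·(0.966500+0.947000+0.904100+0.884500))/(1+13/400) = 8509/10000 ≈ 0.850900
step 6 [6y] swap r/1=328/8927: DF=(1 − 328/8927·(0.966500+0.947000+0.904100+0.884500+0.850900))/(1+328/8927) = 502/625 ≈ 0.803200
step 7 [7y] bond c/1=9/400: DF=(228647/250000 − 9/400·(0.966500+0.947000+0.904100+0.884500+0.850900+0.803200))/(1+9/400) = 3883/5000 ≈ 0.776600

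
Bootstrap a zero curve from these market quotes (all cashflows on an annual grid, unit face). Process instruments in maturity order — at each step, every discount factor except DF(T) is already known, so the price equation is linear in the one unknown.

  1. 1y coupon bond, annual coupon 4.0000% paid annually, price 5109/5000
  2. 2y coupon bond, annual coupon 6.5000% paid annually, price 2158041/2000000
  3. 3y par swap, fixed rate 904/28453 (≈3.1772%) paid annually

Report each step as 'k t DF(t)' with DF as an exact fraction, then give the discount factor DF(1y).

1 1 393/400
2 2 2383/2500
3 3 1137/1250
DF(1y) = 393/400 ≈ 0.982500

step 1 [1y] bond c/1=1/25: DF=(5109/5000 − 1/25·(0))/(1+1/25) = 393/400 ≈ 0.982500
step 2 [2y] bond c/1=13/200: DF=(2158041/2000000 − 13/200·(0.982500))/(1+13/200) = 2383/2500 ≈ 0.953200
step 3 [3y] swap r/1=904/28453: DF=(1 − 904/28453·(0.982500+0.953200))/(1+904/28453) = 1137/1250 ≈ 0.909600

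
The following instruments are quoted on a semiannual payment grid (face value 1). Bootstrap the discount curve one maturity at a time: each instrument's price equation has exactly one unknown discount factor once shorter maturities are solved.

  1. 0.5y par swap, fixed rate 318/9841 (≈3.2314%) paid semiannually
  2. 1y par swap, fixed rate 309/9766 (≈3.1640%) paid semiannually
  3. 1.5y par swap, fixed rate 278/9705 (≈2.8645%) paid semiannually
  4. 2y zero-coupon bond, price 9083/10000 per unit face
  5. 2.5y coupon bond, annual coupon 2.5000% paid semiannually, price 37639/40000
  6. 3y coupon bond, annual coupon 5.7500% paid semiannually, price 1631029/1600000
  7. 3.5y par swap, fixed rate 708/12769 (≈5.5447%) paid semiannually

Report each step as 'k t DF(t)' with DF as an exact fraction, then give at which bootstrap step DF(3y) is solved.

1 1/2 9841/10000
2 1 9691/10000
3 3/2 9583/10000
4 2 9083/10000
5 5/2 4411/5000
6 3 1719/2000
7 7/2 823/1000
DF(3y) is solved at step 6

step 1 [0.5y] swap r/2=159/9841: DF=(1 − 159/9841·(0))/(1+159/9841) = 9841/10000 ≈ 0.984100
step 2 [1y] swap r/2=309/19532: DF=(1 − 309/19532·(0.984100))/(1+309/19532) = 9691/10000 ≈ 0.969100
step 3 [1.5y] swap r/2=139/9705: DF=(1 − 139/9705·(0.984100+0.969100))/(1+139/9705) = 9583/10000 ≈ 0.958300
step 4 [2y] zero: DF = P = 9083/10000 ≈ 0.908300
step 5 [2.5y] bond c/2=1/80: DF=(37639/40000 − 1/80·(0.984100+0.969100+0.958300+0.908300))/(1+1/80) = 4411/5000 ≈ 0.882200
step 6 [3y] bond c/2=23/800: DF=(1631029/1600000 − 23/800·(0.984100+0.969100+0.958300+0.908300+0.882200))/(1+23/800) = 1719/2000 ≈ 0.859500
step 7 [3.5y] swap r/2=354/12769: DF=(1 − 354/12769·(0.984100+0.969100+0.958300+0.908300+0.882200+0.859500))/(1+354/12769) = 823/1000 ≈ 0.823000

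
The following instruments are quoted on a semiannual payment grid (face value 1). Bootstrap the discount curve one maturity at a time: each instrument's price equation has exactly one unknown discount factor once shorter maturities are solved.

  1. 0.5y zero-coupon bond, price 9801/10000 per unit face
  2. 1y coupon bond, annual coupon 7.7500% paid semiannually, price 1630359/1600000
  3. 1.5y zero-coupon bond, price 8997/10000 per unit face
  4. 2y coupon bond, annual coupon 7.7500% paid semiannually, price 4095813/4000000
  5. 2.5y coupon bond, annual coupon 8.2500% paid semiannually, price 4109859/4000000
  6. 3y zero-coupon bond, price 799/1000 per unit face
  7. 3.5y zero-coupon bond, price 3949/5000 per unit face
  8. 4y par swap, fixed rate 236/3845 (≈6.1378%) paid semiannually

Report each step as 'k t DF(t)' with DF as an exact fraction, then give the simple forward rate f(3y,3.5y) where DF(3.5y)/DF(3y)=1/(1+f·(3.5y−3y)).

1 1/2 9801/10000
2 1 2361/2500
3 3/2 8997/10000
4 2 2201/2500
5 5/2 21/25
6 3 799/1000
7 7/2 3949/5000
8 4 1969/2500
f(3y,3.5y) = ((799/1000)/(3949/5000) − 1)/(1/2) = 92/3949 ≈ 2.3297%

step 1 [0.5y] zero: DF = P = 9801/10000 ≈ 0.980100
step 2 [1y] bond c/2=31/800: DF=(1630359/1600000 − 31/800·(0.980100))/(1+31/800) = 2361/2500 ≈ 0.944400
step 3 [1.5y] zero: DF = P = 8997/10000 ≈ 0.899700
step 4 [2y] bond c/2=31/800: DF=(4095813/4000000 − 31/800·(0.980100+0.944400+0.899700))/(1+31/800) = 2201/2500 ≈ 0.880400
step 5 [2.5y] bond c/2=33/800: DF=(4109859/4000000 − 33/800·(0.980100+0.944400+0.899700+0.880400))/(1+33/800) = 21/25 ≈ 0.840000
step 6 [3y] zero: DF = P = 799/1000 ≈ 0.799000
step 7 [3.5y] zero: DF = P = 3949/5000 ≈ 0.789800
step 8 [4y] swap r/2=118/3845: DF=(1 − 118/3845·(0.980100+0.944400+0.899700+0.880400+0.840000+0.799000+0.789800))/(1+118/3845) = 1969/2500 ≈ 0.787600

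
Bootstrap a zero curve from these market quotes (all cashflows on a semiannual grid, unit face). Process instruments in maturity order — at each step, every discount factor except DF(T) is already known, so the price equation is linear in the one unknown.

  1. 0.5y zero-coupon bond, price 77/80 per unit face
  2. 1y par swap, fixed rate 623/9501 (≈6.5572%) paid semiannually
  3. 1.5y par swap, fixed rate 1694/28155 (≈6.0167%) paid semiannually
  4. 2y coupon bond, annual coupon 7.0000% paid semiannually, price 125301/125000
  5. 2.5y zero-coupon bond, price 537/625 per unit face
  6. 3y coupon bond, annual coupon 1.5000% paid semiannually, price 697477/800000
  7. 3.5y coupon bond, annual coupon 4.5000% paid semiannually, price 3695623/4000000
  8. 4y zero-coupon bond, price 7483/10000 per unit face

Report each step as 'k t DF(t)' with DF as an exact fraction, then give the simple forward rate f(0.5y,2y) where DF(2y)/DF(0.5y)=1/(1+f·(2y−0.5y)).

step 1 [0.5y] zero: DF = P = 77/80 ≈ 0.962500
step 2 [1y] swap r/2=623/19002: DF=(1 − 623/19002·(0.962500))/(1+623/19002) = 9377/10000 ≈ 0.937700
step 3 [1.5y] swap r/2=847/28155: DF=(1 − 847/28155·(0.962500+0.937700))/(1+847/28155) = 9153/10000 ≈ 0.915300
step 4 [2y] bond c/2=7/200: DF=(125301/125000 − 7/200·(0.962500+0.937700+0.915300))/(1+7/200) = 8733/10000 ≈ 0.873300
step 5 [2.5y] zero: DF = P = 537/625 ≈ 0.859200
step 6 [3y] bond c/2=3/400: DF=(697477/800000 − 3/400·(0.962500+0.937700+0.915300+0.873300+0.859200))/(1+3/400) = 1663/2000 ≈ 0.831500
step 7 [3.5y] bond c/2=9/400: DF=(3695623/4000000 − 9/400·(0.962500+0.937700+0.915300+0.873300+0.859200+0.831500))/(1+9/400) = 1963/2500 ≈ 0.785200
step 8 [4y] zero: DF = P = 7483/10000 ≈ 0.748300

1 1/2 77/80
2 1 9377/10000
3 3/2 9153/10000
4 2 8733/10000
5 5/2 537/625
6 3 1663/2000
7 7/2 1963/2500
8 4 7483/10000
f(0.5y,2y) = ((77/80)/(8733/10000) − 1)/(3/2) = 1784/26199 ≈ 6.8094%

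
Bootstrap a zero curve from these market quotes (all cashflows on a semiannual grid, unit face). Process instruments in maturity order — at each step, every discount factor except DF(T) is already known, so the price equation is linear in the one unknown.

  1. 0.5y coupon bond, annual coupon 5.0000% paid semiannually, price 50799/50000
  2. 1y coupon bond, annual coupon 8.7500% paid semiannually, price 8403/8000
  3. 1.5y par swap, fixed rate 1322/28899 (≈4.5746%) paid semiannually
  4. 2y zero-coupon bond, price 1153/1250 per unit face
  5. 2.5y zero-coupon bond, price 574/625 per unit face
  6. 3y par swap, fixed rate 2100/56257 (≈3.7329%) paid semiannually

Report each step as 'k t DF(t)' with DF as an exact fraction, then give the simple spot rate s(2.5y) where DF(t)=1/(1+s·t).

1 1/2 1239/1250
2 1 603/625
3 3/2 9339/10000
4 2 1153/1250
5 5/2 574/625
6 3 179/200
s(2.5y) = (1/(574/625) − 1)/(5/2) = 51/1435 ≈ 3.5540%

step 1 [0.5y] bond c/2=1/40: DF=(50799/50000 − 1/40·(0))/(1+1/40) = 1239/1250 ≈ 0.991200
step 2 [1y] bond c/2=7/160: DF=(8403/8000 − 7/160·(0.991200))/(1+7/160) = 603/625 ≈ 0.964800
step 3 [1.5y] swap r/2=661/28899: DF=(1 − 661/28899·(0.991200+0.964800))/(1+661/28899) = 9339/10000 ≈ 0.933900
step 4 [2y] zero: DF = P = 1153/1250 ≈ 0.922400
step 5 [2.5y] zero: DF = P = 574/625 ≈ 0.918400
step 6 [3y] swap r/2=1050/56257: DF=(1 − 1050/56257·(0.991200+0.964800+0.933900+0.922400+0.918400))/(1+1050/56257) = 179/200 ≈ 0.895000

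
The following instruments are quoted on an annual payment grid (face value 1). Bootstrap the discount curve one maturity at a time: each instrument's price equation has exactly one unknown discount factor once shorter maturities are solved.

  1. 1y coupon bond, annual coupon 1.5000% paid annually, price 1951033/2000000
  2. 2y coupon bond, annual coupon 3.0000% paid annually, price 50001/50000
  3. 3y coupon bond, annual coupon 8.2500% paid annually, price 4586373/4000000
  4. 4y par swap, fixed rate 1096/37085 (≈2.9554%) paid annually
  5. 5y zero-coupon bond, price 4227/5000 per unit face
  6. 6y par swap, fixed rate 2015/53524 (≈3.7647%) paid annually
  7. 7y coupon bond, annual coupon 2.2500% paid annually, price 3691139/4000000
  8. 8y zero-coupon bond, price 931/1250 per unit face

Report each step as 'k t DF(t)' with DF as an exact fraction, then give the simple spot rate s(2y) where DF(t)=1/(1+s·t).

1 1 9611/10000
2 2 9429/10000
3 3 9141/10000
4 4 1113/1250
5 5 4227/5000
6 6 1597/2000
7 7 7847/10000
8 8 931/1250
s(2y) = (1/(9429/10000) − 1)/(2) = 571/18858 ≈ 3.0279%

step 1 [1y] bond c/1=3/200: DF=(1951033/2000000 − 3/200·(0))/(1+3/200) = 9611/10000 ≈ 0.961100
step 2 [2y] bond c/1=3/100: DF=(50001/50000 − 3/100·(0.961100))/(1+3/100) = 9429/10000 ≈ 0.942900
step 3 [3y] bond c/1=33/400: DF=(4586373/4000000 − 33/400·(0.961100+0.942900))/(1+33/400) = 9141/10000 ≈ 0.914100
step 4 [4y] swap r/1=1096/37085: DF=(1 − 1096/37085·(0.961100+0.942900+0.914100))/(1+1096/37085) = 1113/1250 ≈ 0.890400
step 5 [5y] zero: DF = P = 4227/5000 ≈ 0.845400
step 6 [6y] swap r/1=2015/53524: DF=(1 − 2015/53524·(0.961100+0.942900+0.914100+0.890400+0.845400))/(1+2015/53524) = 1597/2000 ≈ 0.798500
step 7 [7y] bond c/1=9/400: DF=(3691139/4000000 − 9/400·(0.961100+0.942900+0.914100+0.890400+0.845400+0.798500))/(1+9/400) = 7847/10000 ≈ 0.784700
step 8 [8y] zero: DF = P = 931/1250 ≈ 0.744800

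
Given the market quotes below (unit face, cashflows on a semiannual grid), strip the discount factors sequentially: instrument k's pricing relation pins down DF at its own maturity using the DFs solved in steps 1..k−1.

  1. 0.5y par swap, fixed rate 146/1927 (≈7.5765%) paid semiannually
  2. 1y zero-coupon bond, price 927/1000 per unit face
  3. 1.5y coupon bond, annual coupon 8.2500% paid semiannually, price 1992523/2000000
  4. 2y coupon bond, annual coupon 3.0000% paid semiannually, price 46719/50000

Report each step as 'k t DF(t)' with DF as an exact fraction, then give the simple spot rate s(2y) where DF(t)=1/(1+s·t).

step 1 [0.5y] swap r/2=73/1927: DF=(1 − 73/1927·(0))/(1+73/1927) = 1927/2000 ≈ 0.963500
step 2 [1y] zero: DF = P = 927/1000 ≈ 0.927000
step 3 [1.5y] bond c/2=33/800: DF=(1992523/2000000 − 33/800·(0.963500+0.927000))/(1+33/800) = 8819/10000 ≈ 0.881900
step 4 [2y] bond c/2=3/200: DF=(46719/50000 − 3/200·(0.963500+0.927000+0.881900))/(1+3/200) = 2199/2500 ≈ 0.879600

1 1/2 1927/2000
2 1 927/1000
3 3/2 8819/10000
4 2 2199/2500
s(2y) = (1/(2199/2500) − 1)/(2) = 301/4398 ≈ 6.8440%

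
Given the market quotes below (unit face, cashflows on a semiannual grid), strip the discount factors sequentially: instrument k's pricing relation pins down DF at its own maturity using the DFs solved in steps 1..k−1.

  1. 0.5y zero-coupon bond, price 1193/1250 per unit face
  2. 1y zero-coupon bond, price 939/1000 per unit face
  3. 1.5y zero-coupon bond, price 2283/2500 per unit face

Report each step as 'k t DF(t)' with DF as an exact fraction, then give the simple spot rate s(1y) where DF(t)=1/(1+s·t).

1 1/2 1193/1250
2 1 939/1000
3 3/2 2283/2500
s(1y) = (1/(939/1000) − 1)/(1) = 61/939 ≈ 6.4963%

step 1 [0.5y] zero: DF = P = 1193/1250 ≈ 0.954400
step 2 [1y] zero: DF = P = 939/1000 ≈ 0.939000
step 3 [1.5y] zero: DF = P = 2283/2500 ≈ 0.913200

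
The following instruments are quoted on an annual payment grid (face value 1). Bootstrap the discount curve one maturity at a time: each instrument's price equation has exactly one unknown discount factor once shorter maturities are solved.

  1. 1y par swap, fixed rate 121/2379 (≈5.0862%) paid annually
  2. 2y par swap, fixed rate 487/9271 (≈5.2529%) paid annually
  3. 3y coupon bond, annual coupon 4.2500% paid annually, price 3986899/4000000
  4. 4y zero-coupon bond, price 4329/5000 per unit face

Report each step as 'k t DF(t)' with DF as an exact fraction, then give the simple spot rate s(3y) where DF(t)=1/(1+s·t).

step 1 [1y] swap r/1=121/2379: DF=(1 − 121/2379·(0))/(1+121/2379) = 2379/2500 ≈ 0.951600
step 2 [2y] swap r/1=487/9271: DF=(1 − 487/9271·(0.951600))/(1+487/9271) = 4513/5000 ≈ 0.902600
step 3 [3y] bond c/1=17/400: DF=(3986899/4000000 − 17/400·(0.951600+0.902600))/(1+17/400) = 1761/2000 ≈ 0.880500
step 4 [4y] zero: DF = P = 4329/5000 ≈ 0.865800

1 1 2379/2500
2 2 4513/5000
3 3 1761/2000
4 4 4329/5000
s(3y) = (1/(1761/2000) − 1)/(3) = 239/5283 ≈ 4.5239%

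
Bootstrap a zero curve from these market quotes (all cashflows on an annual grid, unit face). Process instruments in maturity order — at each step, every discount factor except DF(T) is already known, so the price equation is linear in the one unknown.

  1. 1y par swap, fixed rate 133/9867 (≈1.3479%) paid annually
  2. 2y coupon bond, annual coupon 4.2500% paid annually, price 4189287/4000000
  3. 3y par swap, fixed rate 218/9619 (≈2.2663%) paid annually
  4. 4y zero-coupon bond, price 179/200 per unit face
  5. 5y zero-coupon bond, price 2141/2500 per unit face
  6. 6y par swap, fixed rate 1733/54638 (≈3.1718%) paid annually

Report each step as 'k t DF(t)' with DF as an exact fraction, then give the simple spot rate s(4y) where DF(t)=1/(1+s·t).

step 1 [1y] swap r/1=133/9867: DF=(1 − 133/9867·(0))/(1+133/9867) = 9867/10000 ≈ 0.986700
step 2 [2y] bond c/1=17/400: DF=(4189287/4000000 − 17/400·(0.986700))/(1+17/400) = 2411/2500 ≈ 0.964400
step 3 [3y] swap r/1=218/9619: DF=(1 − 218/9619·(0.986700+0.964400))/(1+218/9619) = 4673/5000 ≈ 0.934600
step 4 [4y] zero: DF = P = 179/200 ≈ 0.895000
step 5 [5y] zero: DF = P = 2141/2500 ≈ 0.856400
step 6 [6y] swap r/1=1733/54638: DF=(1 − 1733/54638·(0.986700+0.964400+0.934600+0.895000+0.856400))/(1+1733/54638) = 8267/10000 ≈ 0.826700

1 1 9867/10000
2 2 2411/2500
3 3 4673/5000
4 4 179/200
5 5 2141/2500
6 6 8267/10000
s(4y) = (1/(179/200) − 1)/(4) = 21/716 ≈ 2.9330%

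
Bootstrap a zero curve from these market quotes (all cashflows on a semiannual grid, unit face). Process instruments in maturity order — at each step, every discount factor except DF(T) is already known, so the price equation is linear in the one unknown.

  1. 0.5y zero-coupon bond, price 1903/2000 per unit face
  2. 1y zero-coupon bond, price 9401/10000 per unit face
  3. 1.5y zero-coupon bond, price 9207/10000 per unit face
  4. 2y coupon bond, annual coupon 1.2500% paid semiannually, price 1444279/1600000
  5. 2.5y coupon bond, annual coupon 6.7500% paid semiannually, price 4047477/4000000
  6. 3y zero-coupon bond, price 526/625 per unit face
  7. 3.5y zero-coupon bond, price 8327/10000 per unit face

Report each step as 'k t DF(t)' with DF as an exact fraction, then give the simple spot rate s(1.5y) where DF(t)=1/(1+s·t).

1 1/2 1903/2000
2 1 9401/10000
3 3/2 9207/10000
4 2 2199/2500
5 5/2 8583/10000
6 3 526/625
7 7/2 8327/10000
s(1.5y) = (1/(9207/10000) − 1)/(3/2) = 1586/27621 ≈ 5.7420%

step 1 [0.5y] zero: DF = P = 1903/2000 ≈ 0.951500
step 2 [1y] zero: DF = P = 9401/10000 ≈ 0.940100
step 3 [1.5y] zero: DF = P = 9207/10000 ≈ 0.920700
step 4 [2y] bond c/2=1/160: DF=(1444279/1600000 − 1/160·(0.951500+0.940100+0.920700))/(1+1/160) = 2199/2500 ≈ 0.879600
step 5 [2.5y] bond c/2=27/800: DF=(4047477/4000000 − 27/800·(0.951500+0.940100+0.920700+0.879600))/(1+27/800) = 8583/10000 ≈ 0.858300
step 6 [3y] zero: DF = P = 526/625 ≈ 0.841600
step 7 [3.5y] zero: DF = P = 8327/10000 ≈ 0.832700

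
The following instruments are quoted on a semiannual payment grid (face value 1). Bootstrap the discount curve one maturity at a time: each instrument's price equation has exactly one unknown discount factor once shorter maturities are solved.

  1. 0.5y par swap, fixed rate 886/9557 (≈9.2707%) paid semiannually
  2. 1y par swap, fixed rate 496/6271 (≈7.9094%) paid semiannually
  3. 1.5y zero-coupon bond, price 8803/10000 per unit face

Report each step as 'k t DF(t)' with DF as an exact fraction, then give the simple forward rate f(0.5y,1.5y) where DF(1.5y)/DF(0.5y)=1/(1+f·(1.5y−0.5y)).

1 1/2 9557/10000
2 1 1157/1250
3 3/2 8803/10000
f(0.5y,1.5y) = ((9557/10000)/(8803/10000) − 1)/(1) = 754/8803 ≈ 8.5653%

step 1 [0.5y] swap r/2=443/9557: DF=(1 − 443/9557·(0))/(1+443/9557) = 9557/10000 ≈ 0.955700
step 2 [1y] swap r/2=248/6271: DF=(1 − 248/6271·(0.955700))/(1+248/6271) = 1157/1250 ≈ 0.925600
step 3 [1.5y] zero: DF = P = 8803/10000 ≈ 0.880300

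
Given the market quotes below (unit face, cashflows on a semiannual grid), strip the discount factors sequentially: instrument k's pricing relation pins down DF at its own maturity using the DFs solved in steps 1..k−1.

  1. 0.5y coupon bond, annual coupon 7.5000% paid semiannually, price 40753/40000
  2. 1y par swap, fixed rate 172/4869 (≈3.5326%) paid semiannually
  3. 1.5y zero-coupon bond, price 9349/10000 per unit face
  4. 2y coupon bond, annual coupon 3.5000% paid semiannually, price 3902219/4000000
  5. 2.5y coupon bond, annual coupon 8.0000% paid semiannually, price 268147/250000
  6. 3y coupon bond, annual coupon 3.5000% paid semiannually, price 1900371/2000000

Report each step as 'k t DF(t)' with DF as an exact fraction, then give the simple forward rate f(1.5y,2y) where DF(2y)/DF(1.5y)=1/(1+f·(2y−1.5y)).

1 1/2 491/500
2 1 1207/1250
3 3/2 9349/10000
4 2 2273/2500
5 5/2 1771/2000
6 3 4267/5000
f(1.5y,2y) = ((9349/10000)/(2273/2500) − 1)/(1/2) = 257/4546 ≈ 5.6533%

step 1 [0.5y] bond c/2=3/80: DF=(40753/40000 − 3/80·(0))/(1+3/80) = 491/500 ≈ 0.982000
step 2 [1y] swap r/2=86/4869: DF=(1 − 86/4869·(0.982000))/(1+86/4869) = 1207/1250 ≈ 0.965600
step 3 [1.5y] zero: DF = P = 9349/10000 ≈ 0.934900
step 4 [2y] bond c/2=7/400: DF=(3902219/4000000 − 7/400·(0.982000+0.965600+0.934900))/(1+7/400) = 2273/2500 ≈ 0.909200
step 5 [2.5y] bond c/2=1/25: DF=(268147/250000 − 1/25·(0.982000+0.965600+0.934900+0.909200))/(1+1/25) = 1771/2000 ≈ 0.885500
step 6 [3y] bond c/2=7/400: DF=(1900371/2000000 − 7/400·(0.982000+0.965600+0.934900+0.909200+0.885500))/(1+7/400) = 4267/5000 ≈ 0.853400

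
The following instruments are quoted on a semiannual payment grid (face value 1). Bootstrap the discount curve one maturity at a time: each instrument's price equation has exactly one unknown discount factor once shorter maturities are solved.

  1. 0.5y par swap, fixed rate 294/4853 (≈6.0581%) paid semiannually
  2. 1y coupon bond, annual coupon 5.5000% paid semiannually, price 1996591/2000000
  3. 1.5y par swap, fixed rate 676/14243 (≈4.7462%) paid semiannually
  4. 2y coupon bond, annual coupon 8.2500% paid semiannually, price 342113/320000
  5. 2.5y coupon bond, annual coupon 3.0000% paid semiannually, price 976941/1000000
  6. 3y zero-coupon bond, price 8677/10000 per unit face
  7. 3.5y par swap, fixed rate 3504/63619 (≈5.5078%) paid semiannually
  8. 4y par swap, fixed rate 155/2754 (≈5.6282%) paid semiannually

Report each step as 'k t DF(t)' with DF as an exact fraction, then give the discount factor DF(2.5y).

step 1 [0.5y] swap r/2=147/4853: DF=(1 − 147/4853·(0))/(1+147/4853) = 4853/5000 ≈ 0.970600
step 2 [1y] bond c/2=11/400: DF=(1996591/2000000 − 11/400·(0.970600))/(1+11/400) = 591/625 ≈ 0.945600
step 3 [1.5y] swap r/2=338/14243: DF=(1 − 338/14243·(0.970600+0.945600))/(1+338/14243) = 2331/2500 ≈ 0.932400
step 4 [2y] bond c/2=33/800: DF=(342113/320000 − 33/800·(0.970600+0.945600+0.932400))/(1+33/800) = 9139/10000 ≈ 0.913900
step 5 [2.5y] bond c/2=3/200: DF=(976941/1000000 − 3/200·(0.970600+0.945600+0.932400+0.913900))/(1+3/200) = 9069/10000 ≈ 0.906900
step 6 [3y] zero: DF = P = 8677/10000 ≈ 0.867700
step 7 [3.5y] swap r/2=1752/63619: DF=(1 − 1752/63619·(0.970600+0.945600+0.932400+0.913900+0.906900+0.867700))/(1+1752/63619) = 1031/1250 ≈ 0.824800
step 8 [4y] swap r/2=155/5508: DF=(1 − 155/5508·(0.970600+0.945600+0.932400+0.913900+0.906900+0.867700+0.824800))/(1+155/5508) = 1597/2000 ≈ 0.798500

1 1/2 4853/5000
2 1 591/625
3 3/2 2331/2500
4 2 9139/10000
5 5/2 9069/10000
6 3 8677/10000
7 7/2 1031/1250
8 4 1597/2000
DF(2.5y) = 9069/10000 ≈ 0.906900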